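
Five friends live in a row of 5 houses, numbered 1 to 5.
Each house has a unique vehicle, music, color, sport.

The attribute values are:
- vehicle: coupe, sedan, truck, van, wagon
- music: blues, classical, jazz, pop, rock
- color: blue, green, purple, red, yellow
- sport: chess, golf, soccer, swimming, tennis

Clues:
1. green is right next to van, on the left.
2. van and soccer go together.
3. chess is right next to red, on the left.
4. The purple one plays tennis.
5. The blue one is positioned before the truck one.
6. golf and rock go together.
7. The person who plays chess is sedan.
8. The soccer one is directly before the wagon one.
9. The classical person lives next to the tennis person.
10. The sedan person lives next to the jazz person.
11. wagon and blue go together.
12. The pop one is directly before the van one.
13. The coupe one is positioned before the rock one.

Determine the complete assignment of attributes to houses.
Solution:

House | Vehicle | Music | Color | Sport
---------------------------------------
  1   | sedan | pop | green | chess
  2   | van | jazz | red | soccer
  3   | wagon | classical | blue | swimming
  4   | coupe | blues | purple | tennis
  5   | truck | rock | yellow | golf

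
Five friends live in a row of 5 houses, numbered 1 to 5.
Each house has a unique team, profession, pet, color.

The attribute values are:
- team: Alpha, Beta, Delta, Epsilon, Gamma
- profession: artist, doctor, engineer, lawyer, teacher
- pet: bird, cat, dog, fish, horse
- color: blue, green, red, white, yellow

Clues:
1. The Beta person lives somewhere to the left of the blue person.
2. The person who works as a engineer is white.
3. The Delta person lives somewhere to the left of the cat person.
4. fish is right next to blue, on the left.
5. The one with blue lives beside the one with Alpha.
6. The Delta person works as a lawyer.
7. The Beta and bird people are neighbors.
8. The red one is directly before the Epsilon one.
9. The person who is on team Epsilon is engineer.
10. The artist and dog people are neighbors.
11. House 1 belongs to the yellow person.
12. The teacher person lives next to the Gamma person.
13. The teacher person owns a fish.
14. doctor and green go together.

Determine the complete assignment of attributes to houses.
Solution:

House | Team | Profession | Pet | Color
---------------------------------------
  1   | Beta | teacher | fish | yellow
  2   | Gamma | artist | bird | blue
  3   | Alpha | doctor | dog | green
  4   | Delta | lawyer | horse | red
  5   | Epsilon | engineer | cat | white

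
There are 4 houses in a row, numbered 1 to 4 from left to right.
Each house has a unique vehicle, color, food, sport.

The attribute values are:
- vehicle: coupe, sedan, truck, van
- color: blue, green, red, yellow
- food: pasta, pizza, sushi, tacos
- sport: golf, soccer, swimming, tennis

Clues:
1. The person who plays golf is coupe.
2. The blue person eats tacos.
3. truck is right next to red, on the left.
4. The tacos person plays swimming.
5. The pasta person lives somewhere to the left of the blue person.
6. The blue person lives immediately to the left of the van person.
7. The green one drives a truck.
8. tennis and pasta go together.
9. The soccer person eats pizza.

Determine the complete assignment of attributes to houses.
Solution:

House | Vehicle | Color | Food | Sport
--------------------------------------
  1   | truck | green | pasta | tennis
  2   | coupe | red | sushi | golf
  3   | sedan | blue | tacos | swimming
  4   | van | yellow | pizza | soccer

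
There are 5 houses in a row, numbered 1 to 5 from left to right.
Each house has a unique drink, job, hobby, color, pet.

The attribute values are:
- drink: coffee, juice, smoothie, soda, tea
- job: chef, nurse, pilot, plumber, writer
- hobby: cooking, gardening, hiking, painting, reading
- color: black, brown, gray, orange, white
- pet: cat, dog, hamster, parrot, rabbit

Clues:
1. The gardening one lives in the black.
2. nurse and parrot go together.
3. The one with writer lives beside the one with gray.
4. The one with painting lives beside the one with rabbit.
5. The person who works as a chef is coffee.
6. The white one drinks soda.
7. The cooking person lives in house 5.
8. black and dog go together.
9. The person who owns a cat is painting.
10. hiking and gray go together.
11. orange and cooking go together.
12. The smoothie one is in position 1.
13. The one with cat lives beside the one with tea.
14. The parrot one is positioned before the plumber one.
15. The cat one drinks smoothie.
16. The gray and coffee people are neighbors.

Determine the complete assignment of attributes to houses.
Solution:

House | Drink | Job | Hobby | Color | Pet
-----------------------------------------
  1   | smoothie | writer | painting | brown | cat
  2   | tea | pilot | hiking | gray | rabbit
  3   | coffee | chef | gardening | black | dog
  4   | soda | nurse | reading | white | parrot
  5   | juice | plumber | cooking | orange | hamster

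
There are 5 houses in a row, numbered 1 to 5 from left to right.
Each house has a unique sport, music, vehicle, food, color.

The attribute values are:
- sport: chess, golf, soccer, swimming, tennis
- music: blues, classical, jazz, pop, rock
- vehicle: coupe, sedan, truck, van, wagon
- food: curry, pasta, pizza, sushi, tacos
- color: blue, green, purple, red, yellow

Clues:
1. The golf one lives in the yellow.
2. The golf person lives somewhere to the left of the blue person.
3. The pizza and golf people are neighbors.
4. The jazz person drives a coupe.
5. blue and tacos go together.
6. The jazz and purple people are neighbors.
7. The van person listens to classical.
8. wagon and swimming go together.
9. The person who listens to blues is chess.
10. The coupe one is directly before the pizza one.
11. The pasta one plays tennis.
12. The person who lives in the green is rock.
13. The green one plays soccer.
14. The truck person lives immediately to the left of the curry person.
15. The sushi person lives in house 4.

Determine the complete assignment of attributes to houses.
Solution:

House | Sport | Music | Vehicle | Food | Color
----------------------------------------------
  1   | tennis | jazz | coupe | pasta | red
  2   | chess | blues | truck | pizza | purple
  3   | golf | classical | van | curry | yellow
  4   | soccer | rock | sedan | sushi | green
  5   | swimming | pop | wagon | tacos | blue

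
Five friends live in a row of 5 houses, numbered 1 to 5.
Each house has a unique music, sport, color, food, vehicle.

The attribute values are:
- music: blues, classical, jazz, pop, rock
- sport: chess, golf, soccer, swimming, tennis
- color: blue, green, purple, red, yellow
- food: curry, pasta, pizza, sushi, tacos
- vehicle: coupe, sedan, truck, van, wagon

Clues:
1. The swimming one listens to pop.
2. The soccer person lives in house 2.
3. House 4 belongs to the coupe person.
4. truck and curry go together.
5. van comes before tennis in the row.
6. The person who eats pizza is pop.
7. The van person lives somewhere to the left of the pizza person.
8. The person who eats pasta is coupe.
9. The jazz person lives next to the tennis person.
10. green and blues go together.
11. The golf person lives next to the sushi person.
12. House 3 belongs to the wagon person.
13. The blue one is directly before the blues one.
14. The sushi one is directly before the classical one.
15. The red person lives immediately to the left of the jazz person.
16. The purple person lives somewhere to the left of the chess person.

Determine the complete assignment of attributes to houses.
Solution:

House | Music | Sport | Color | Food | Vehicle
----------------------------------------------
  1   | rock | golf | red | curry | truck
  2   | jazz | soccer | purple | sushi | van
  3   | classical | tennis | blue | tacos | wagon
  4   | blues | chess | green | pasta | coupe
  5   | pop | swimming | yellow | pizza | sedan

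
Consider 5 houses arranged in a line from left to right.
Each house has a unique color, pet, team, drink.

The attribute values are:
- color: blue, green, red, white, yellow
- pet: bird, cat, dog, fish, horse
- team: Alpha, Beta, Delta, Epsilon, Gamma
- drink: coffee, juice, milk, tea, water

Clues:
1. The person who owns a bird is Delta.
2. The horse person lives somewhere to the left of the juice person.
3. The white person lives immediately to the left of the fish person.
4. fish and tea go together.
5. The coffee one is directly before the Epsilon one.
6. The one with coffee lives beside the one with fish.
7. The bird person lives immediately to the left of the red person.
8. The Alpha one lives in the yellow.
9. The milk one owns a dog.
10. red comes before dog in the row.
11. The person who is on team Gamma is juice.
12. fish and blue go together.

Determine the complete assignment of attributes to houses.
Solution:

House | Color | Pet | Team | Drink
----------------------------------
  1   | white | horse | Beta | coffee
  2   | blue | fish | Epsilon | tea
  3   | green | bird | Delta | water
  4   | red | cat | Gamma | juice
  5   | yellow | dog | Alpha | milk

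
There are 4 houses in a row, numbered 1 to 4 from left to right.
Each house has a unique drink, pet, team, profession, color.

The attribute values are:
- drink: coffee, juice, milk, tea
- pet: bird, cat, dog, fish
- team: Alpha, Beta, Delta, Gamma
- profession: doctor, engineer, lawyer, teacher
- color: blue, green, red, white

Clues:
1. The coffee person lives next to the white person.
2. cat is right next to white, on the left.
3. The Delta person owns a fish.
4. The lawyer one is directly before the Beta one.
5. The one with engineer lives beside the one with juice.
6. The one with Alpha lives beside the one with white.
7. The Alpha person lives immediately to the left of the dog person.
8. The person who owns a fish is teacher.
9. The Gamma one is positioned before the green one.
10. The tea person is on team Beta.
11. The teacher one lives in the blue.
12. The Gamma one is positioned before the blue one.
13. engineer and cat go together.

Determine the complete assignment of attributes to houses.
Solution:

House | Drink | Pet | Team | Profession | Color
-----------------------------------------------
  1   | coffee | cat | Alpha | engineer | red
  2   | juice | dog | Gamma | lawyer | white
  3   | tea | bird | Beta | doctor | green
  4   | milk | fish | Delta | teacher | blue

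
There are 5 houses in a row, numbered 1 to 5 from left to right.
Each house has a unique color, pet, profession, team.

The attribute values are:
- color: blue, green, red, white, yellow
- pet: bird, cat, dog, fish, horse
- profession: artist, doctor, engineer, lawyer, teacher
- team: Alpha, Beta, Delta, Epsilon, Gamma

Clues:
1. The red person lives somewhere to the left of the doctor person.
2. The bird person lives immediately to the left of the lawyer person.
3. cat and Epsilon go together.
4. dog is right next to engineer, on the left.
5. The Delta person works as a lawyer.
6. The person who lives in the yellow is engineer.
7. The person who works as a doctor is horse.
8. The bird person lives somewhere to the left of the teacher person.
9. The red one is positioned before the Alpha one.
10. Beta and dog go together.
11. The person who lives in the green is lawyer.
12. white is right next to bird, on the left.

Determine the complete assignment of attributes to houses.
Solution:

House | Color | Pet | Profession | Team
---------------------------------------
  1   | white | dog | artist | Beta
  2   | yellow | bird | engineer | Gamma
  3   | green | fish | lawyer | Delta
  4   | red | cat | teacher | Epsilon
  5   | blue | horse | doctor | Alpha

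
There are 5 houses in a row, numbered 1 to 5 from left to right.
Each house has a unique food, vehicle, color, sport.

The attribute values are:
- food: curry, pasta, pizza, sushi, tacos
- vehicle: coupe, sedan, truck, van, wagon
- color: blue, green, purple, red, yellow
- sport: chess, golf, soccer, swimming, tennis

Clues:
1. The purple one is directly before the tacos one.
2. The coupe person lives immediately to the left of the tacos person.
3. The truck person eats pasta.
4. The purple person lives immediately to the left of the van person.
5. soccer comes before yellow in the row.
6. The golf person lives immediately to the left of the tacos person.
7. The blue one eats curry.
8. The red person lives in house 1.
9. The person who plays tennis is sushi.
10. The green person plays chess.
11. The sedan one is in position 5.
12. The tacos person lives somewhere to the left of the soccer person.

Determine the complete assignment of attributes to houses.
Solution:

House | Food | Vehicle | Color | Sport
--------------------------------------
  1   | pasta | truck | red | swimming
  2   | pizza | coupe | purple | golf
  3   | tacos | van | green | chess
  4   | curry | wagon | blue | soccer
  5   | sushi | sedan | yellow | tennis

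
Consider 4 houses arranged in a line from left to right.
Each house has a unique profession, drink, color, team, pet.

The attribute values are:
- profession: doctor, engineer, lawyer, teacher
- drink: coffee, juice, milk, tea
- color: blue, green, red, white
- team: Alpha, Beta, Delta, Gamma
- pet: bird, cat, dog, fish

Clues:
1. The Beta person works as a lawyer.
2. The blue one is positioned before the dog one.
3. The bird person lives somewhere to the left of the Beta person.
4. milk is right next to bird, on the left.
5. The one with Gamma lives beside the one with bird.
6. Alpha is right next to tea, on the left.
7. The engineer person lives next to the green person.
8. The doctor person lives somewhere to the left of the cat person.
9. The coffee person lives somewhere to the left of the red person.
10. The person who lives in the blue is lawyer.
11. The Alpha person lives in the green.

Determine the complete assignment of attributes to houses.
Solution:

House | Profession | Drink | Color | Team | Pet
-----------------------------------------------
  1   | engineer | milk | white | Gamma | fish
  2   | doctor | coffee | green | Alpha | bird
  3   | lawyer | tea | blue | Beta | cat
  4   | teacher | juice | red | Delta | dog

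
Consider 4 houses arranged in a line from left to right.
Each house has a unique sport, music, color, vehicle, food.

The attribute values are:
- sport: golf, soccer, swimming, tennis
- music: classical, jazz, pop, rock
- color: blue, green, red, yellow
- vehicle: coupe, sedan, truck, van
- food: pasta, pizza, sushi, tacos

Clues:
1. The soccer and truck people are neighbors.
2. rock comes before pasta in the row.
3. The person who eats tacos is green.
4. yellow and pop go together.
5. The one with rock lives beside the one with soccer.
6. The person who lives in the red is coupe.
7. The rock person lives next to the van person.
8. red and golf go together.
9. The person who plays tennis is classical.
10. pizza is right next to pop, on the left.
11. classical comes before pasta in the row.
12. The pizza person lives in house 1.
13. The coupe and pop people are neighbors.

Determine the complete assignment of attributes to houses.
Solution:

House | Sport | Music | Color | Vehicle | Food
----------------------------------------------
  1   | golf | rock | red | coupe | pizza
  2   | soccer | pop | yellow | van | sushi
  3   | tennis | classical | green | truck | tacos
  4   | swimming | jazz | blue | sedan | pasta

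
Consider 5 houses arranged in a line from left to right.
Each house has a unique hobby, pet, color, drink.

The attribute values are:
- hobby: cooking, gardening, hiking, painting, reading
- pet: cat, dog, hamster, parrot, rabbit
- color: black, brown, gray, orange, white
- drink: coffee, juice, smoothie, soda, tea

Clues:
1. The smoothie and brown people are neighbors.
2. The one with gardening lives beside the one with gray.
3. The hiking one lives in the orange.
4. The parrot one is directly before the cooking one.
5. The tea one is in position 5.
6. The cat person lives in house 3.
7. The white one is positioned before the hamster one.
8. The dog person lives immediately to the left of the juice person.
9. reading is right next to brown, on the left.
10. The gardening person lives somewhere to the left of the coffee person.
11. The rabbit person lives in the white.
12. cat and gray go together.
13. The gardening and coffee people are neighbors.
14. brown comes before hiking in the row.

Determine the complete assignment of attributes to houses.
Solution:

House | Hobby | Pet | Color | Drink
-----------------------------------
  1   | reading | dog | black | smoothie
  2   | gardening | parrot | brown | juice
  3   | cooking | cat | gray | coffee
  4   | painting | rabbit | white | soda
  5   | hiking | hamster | orange | tea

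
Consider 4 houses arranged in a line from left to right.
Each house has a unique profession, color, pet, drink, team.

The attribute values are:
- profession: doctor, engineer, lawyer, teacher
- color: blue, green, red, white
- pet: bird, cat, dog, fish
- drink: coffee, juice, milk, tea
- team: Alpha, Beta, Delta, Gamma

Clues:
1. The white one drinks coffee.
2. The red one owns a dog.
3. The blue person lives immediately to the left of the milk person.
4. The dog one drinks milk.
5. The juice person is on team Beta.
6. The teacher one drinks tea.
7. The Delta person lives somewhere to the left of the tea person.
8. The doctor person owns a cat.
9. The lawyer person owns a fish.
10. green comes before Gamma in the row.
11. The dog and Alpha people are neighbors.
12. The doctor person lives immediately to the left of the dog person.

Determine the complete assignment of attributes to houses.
Solution:

House | Profession | Color | Pet | Drink | Team
-----------------------------------------------
  1   | doctor | blue | cat | juice | Beta
  2   | engineer | red | dog | milk | Delta
  3   | teacher | green | bird | tea | Alpha
  4   | lawyer | white | fish | coffee | Gamma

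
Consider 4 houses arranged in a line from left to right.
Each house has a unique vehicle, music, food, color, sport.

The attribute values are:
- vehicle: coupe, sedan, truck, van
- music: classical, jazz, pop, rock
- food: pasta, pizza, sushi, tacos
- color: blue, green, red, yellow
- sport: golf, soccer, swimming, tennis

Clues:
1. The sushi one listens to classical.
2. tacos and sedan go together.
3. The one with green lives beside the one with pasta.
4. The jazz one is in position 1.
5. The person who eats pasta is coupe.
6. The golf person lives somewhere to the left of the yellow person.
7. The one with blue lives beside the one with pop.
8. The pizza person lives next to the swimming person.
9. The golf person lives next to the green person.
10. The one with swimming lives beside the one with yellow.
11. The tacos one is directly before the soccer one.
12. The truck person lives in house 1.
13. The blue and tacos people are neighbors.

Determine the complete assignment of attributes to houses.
Solution:

House | Vehicle | Music | Food | Color | Sport
----------------------------------------------
  1   | truck | jazz | pizza | blue | golf
  2   | sedan | pop | tacos | green | swimming
  3   | coupe | rock | pasta | yellow | soccer
  4   | van | classical | sushi | red | tennis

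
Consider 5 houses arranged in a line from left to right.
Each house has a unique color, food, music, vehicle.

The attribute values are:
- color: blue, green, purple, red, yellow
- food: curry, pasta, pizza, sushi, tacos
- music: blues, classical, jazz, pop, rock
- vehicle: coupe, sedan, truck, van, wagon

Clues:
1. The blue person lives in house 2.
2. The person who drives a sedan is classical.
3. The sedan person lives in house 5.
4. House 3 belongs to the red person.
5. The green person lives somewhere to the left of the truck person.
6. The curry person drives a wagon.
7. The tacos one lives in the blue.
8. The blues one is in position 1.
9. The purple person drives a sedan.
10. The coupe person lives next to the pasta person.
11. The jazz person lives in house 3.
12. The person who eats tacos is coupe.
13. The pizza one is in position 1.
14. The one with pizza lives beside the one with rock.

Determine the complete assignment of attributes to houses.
Solution:

House | Color | Food | Music | Vehicle
--------------------------------------
  1   | green | pizza | blues | van
  2   | blue | tacos | rock | coupe
  3   | red | pasta | jazz | truck
  4   | yellow | curry | pop | wagon
  5   | purple | sushi | classical | sedan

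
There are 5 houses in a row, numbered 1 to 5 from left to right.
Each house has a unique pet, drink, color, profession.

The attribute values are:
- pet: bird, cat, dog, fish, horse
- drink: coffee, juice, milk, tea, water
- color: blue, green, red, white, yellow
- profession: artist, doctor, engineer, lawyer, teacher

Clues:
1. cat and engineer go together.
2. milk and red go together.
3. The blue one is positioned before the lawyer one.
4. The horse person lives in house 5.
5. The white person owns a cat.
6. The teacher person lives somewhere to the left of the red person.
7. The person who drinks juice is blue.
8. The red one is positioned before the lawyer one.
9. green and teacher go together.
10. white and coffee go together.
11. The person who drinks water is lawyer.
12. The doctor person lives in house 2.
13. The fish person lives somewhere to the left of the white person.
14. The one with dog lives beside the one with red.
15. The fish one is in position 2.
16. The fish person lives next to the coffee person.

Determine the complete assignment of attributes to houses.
Solution:

House | Pet | Drink | Color | Profession
----------------------------------------
  1   | dog | tea | green | teacher
  2   | fish | milk | red | doctor
  3   | cat | coffee | white | engineer
  4   | bird | juice | blue | artist
  5   | horse | water | yellow | lawyer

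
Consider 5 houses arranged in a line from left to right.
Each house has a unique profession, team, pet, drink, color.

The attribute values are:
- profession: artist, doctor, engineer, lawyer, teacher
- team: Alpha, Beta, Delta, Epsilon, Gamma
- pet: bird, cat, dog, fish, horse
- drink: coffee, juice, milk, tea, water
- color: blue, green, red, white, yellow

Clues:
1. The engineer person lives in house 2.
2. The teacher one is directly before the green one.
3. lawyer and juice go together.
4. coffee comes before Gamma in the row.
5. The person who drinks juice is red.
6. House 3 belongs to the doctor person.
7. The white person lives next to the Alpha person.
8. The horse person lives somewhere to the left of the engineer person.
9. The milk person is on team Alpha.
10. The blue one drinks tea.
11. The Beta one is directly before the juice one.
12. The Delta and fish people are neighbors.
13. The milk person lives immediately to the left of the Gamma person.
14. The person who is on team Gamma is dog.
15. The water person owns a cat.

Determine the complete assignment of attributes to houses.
Solution:

House | Profession | Team | Pet | Drink | Color
-----------------------------------------------
  1   | teacher | Delta | horse | coffee | white
  2   | engineer | Alpha | fish | milk | green
  3   | doctor | Gamma | dog | tea | blue
  4   | artist | Beta | cat | water | yellow
  5   | lawyer | Epsilon | bird | juice | red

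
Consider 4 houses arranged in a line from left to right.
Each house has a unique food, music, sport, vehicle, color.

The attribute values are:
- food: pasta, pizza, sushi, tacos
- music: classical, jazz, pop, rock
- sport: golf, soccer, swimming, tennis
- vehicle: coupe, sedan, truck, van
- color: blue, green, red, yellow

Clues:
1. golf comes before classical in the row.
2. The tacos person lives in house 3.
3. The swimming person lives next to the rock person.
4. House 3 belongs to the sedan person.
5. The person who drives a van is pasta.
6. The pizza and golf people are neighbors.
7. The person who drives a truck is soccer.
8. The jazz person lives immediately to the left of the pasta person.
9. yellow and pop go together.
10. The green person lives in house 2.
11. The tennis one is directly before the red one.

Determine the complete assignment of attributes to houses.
Solution:

House | Food | Music | Sport | Vehicle | Color
----------------------------------------------
  1   | pizza | jazz | swimming | coupe | blue
  2   | pasta | rock | golf | van | green
  3   | tacos | pop | tennis | sedan | yellow
  4   | sushi | classical | soccer | truck | red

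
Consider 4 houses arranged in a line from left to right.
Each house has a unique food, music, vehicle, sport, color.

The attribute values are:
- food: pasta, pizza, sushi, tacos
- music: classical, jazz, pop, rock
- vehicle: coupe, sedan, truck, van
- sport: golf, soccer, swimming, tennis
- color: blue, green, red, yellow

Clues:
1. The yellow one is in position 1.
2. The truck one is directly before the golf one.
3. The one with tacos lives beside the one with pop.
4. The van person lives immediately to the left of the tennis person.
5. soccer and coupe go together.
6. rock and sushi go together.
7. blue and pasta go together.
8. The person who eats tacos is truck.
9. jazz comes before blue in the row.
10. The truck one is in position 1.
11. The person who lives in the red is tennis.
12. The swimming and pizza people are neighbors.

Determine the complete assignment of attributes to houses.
Solution:

House | Food | Music | Vehicle | Sport | Color
----------------------------------------------
  1   | tacos | jazz | truck | swimming | yellow
  2   | pizza | pop | van | golf | green
  3   | sushi | rock | sedan | tennis | red
  4   | pasta | classical | coupe | soccer | blue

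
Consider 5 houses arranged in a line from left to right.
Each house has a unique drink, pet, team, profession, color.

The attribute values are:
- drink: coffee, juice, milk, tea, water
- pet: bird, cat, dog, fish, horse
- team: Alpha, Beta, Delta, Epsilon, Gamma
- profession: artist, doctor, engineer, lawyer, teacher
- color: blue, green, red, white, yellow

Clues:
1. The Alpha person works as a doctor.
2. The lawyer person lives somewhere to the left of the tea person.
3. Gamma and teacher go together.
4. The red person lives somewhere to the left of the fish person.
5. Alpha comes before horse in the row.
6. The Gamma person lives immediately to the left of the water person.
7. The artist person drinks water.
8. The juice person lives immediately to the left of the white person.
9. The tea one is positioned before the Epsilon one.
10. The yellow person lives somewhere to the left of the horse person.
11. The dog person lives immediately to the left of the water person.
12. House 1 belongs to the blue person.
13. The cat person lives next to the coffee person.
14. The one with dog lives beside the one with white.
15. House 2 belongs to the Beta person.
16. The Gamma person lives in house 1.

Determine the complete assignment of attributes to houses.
Solution:

House | Drink | Pet | Team | Profession | Color
-----------------------------------------------
  1   | juice | dog | Gamma | teacher | blue
  2   | water | cat | Beta | artist | white
  3   | coffee | bird | Delta | lawyer | red
  4   | tea | fish | Alpha | doctor | yellow
  5   | milk | horse | Epsilon | engineer | green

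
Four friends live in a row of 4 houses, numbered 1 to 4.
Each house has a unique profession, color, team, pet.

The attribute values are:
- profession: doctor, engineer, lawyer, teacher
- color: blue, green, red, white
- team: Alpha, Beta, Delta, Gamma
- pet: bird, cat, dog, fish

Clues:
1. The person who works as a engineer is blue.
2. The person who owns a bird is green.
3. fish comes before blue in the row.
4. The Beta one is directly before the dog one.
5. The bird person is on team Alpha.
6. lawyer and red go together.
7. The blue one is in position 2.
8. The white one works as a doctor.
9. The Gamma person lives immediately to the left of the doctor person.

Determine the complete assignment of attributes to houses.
Solution:

House | Profession | Color | Team | Pet
---------------------------------------
  1   | lawyer | red | Beta | fish
  2   | engineer | blue | Gamma | dog
  3   | doctor | white | Delta | cat
  4   | teacher | green | Alpha | bird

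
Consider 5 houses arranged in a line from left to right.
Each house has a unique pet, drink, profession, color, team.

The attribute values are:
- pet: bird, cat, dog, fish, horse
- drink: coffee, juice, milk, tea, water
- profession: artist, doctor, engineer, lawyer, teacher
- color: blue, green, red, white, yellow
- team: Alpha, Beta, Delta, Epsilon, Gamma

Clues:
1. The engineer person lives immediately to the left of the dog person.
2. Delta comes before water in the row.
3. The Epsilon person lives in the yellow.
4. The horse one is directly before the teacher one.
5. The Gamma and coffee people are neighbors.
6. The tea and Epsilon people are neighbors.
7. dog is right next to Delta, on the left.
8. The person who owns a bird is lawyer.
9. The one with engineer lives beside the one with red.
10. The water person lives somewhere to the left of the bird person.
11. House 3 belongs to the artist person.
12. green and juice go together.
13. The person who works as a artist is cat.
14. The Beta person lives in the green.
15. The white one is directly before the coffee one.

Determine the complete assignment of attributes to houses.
Solution:

House | Pet | Drink | Profession | Color | Team
-----------------------------------------------
  1   | horse | milk | engineer | white | Gamma
  2   | dog | coffee | teacher | red | Alpha
  3   | cat | tea | artist | blue | Delta
  4   | fish | water | doctor | yellow | Epsilon
  5   | bird | juice | lawyer | green | Beta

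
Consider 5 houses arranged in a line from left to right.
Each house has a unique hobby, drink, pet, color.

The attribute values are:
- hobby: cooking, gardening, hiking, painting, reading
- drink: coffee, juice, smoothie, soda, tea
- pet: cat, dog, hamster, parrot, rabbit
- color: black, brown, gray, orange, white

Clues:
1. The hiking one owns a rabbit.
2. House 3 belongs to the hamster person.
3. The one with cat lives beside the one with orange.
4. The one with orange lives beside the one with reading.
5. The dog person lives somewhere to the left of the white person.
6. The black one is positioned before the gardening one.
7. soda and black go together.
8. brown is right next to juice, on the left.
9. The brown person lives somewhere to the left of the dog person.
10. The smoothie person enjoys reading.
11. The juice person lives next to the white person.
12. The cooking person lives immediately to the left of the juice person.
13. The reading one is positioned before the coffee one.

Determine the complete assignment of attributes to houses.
Solution:

House | Hobby | Drink | Pet | Color
-----------------------------------
  1   | cooking | tea | cat | brown
  2   | painting | juice | dog | orange
  3   | reading | smoothie | hamster | white
  4   | hiking | soda | rabbit | black
  5   | gardening | coffee | parrot | gray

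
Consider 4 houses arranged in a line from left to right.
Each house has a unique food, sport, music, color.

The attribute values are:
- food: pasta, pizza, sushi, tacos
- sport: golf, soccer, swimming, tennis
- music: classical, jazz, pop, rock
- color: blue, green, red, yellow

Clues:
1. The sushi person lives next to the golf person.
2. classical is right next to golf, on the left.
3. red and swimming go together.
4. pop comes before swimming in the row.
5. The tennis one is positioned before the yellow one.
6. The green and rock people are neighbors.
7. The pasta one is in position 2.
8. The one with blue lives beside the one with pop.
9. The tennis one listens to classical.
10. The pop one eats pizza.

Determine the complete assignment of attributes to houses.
Solution:

House | Food | Sport | Music | Color
------------------------------------
  1   | sushi | tennis | classical | green
  2   | pasta | golf | rock | blue
  3   | pizza | soccer | pop | yellow
  4   | tacos | swimming | jazz | red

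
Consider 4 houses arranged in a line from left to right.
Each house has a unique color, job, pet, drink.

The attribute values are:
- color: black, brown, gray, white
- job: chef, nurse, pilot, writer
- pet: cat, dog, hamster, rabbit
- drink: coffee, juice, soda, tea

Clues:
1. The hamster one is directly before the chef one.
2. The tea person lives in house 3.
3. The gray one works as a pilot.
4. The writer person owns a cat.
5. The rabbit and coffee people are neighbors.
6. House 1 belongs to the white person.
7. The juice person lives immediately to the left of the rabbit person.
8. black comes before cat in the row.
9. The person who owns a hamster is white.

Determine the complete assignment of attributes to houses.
Solution:

House | Color | Job | Pet | Drink
---------------------------------
  1   | white | nurse | hamster | soda
  2   | black | chef | dog | juice
  3   | gray | pilot | rabbit | tea
  4   | brown | writer | cat | coffee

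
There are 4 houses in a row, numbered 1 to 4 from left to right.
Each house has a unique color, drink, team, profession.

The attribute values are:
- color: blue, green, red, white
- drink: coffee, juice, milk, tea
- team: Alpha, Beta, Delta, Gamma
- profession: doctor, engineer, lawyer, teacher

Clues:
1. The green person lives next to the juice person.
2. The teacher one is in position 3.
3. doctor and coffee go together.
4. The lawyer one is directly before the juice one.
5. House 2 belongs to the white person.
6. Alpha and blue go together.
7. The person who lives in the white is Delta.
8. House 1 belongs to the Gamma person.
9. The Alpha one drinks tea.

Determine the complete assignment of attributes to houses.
Solution:

House | Color | Drink | Team | Profession
-----------------------------------------
  1   | green | milk | Gamma | lawyer
  2   | white | juice | Delta | engineer
  3   | blue | tea | Alpha | teacher
  4   | red | coffee | Beta | doctor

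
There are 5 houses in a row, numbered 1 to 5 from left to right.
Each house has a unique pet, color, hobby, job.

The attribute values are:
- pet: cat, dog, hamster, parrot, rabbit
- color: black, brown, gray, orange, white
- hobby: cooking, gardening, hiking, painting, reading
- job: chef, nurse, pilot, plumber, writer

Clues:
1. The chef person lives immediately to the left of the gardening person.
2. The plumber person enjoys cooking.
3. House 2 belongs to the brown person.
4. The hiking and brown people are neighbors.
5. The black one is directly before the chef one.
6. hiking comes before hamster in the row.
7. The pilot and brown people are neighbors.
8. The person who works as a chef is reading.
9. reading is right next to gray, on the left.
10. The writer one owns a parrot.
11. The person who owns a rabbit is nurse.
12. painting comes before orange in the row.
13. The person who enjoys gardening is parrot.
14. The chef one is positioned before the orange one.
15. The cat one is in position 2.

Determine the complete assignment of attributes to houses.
Solution:

House | Pet | Color | Hobby | Job
---------------------------------
  1   | dog | black | hiking | pilot
  2   | cat | brown | reading | chef
  3   | parrot | gray | gardening | writer
  4   | rabbit | white | painting | nurse
  5   | hamster | orange | cooking | plumber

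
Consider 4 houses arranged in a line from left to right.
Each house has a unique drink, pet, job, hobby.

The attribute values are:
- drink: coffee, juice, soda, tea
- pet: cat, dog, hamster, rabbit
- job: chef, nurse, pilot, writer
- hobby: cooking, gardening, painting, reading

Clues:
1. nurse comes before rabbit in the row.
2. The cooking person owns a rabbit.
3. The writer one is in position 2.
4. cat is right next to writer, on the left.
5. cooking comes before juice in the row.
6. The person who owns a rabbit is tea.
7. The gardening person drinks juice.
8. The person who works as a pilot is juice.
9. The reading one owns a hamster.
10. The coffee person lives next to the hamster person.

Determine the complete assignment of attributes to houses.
Solution:

House | Drink | Pet | Job | Hobby
---------------------------------
  1   | coffee | cat | nurse | painting
  2   | soda | hamster | writer | reading
  3   | tea | rabbit | chef | cooking
  4   | juice | dog | pilot | gardening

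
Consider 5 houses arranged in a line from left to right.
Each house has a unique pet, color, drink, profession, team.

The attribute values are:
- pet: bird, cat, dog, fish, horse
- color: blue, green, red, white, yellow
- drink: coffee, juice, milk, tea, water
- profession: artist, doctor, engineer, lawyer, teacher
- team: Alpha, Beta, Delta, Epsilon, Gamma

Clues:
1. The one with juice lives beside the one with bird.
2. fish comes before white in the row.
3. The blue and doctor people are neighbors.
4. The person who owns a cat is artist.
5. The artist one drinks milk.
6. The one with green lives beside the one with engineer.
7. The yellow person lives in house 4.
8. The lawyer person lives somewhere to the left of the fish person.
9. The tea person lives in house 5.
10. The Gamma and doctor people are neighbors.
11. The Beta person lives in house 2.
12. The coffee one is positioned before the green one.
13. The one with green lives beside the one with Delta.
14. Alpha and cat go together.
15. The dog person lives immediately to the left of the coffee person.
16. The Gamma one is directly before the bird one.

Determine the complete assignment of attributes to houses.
Solution:

House | Pet | Color | Drink | Profession | Team
-----------------------------------------------
  1   | dog | blue | juice | lawyer | Gamma
  2   | bird | red | coffee | doctor | Beta
  3   | cat | green | milk | artist | Alpha
  4   | fish | yellow | water | engineer | Delta
  5   | horse | white | tea | teacher | Epsilon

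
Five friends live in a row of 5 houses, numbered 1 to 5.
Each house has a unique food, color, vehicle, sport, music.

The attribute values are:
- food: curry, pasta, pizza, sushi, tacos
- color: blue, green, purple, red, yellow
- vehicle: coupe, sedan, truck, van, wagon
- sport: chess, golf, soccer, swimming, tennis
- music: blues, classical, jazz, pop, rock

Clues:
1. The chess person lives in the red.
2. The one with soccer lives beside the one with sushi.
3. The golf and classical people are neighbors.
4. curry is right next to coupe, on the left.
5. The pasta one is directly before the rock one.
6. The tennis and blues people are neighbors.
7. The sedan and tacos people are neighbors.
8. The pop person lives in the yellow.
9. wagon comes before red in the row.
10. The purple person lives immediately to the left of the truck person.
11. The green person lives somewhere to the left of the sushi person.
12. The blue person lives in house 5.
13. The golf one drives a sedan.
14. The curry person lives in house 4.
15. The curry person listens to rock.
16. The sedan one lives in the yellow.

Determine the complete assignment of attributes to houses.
Solution:

House | Food | Color | Vehicle | Sport | Music
----------------------------------------------
  1   | pizza | yellow | sedan | golf | pop
  2   | tacos | purple | wagon | tennis | classical
  3   | pasta | red | truck | chess | blues
  4   | curry | green | van | soccer | rock
  5   | sushi | blue | coupe | swimming | jazz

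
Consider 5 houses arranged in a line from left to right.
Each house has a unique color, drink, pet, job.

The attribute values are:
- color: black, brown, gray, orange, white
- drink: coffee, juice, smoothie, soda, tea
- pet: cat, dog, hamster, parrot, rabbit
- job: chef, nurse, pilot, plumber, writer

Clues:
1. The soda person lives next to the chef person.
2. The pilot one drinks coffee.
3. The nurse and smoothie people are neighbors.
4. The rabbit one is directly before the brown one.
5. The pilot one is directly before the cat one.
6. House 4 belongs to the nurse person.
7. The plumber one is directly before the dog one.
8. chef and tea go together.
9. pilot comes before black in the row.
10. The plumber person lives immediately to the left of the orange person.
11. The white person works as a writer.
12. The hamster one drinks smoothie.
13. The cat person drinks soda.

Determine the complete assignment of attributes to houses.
Solution:

House | Color | Drink | Pet | Job
---------------------------------
  1   | gray | coffee | rabbit | pilot
  2   | brown | soda | cat | plumber
  3   | orange | tea | dog | chef
  4   | black | juice | parrot | nurse
  5   | white | smoothie | hamster | writer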